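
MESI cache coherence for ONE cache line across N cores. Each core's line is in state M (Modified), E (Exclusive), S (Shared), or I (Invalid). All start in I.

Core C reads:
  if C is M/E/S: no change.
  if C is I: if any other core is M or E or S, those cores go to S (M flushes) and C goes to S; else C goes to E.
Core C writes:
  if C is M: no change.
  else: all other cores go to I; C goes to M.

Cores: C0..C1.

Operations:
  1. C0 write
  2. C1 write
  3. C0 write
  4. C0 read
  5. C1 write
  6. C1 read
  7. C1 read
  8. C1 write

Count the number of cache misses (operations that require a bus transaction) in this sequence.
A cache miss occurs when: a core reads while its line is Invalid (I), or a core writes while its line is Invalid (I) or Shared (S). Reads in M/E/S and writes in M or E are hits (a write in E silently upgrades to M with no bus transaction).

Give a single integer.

Answer: 4

Derivation:
Op 1: C0 write [C0 write: invalidate none -> C0=M] -> [M,I] [MISS #1: write from I]
Op 2: C1 write [C1 write: invalidate ['C0=M'] -> C1=M] -> [I,M] [MISS #2: write from I]
Op 3: C0 write [C0 write: invalidate ['C1=M'] -> C0=M] -> [M,I] [MISS #3: write from I]
Op 4: C0 read [C0 read: already in M, no change] -> [M,I] [hit: read from M]
Op 5: C1 write [C1 write: invalidate ['C0=M'] -> C1=M] -> [I,M] [MISS #4: write from I]
Op 6: C1 read [C1 read: already in M, no change] -> [I,M] [hit: read from M]
Op 7: C1 read [C1 read: already in M, no change] -> [I,M] [hit: read from M]
Op 8: C1 write [C1 write: already M (modified), no change] -> [I,M] [hit: write from M]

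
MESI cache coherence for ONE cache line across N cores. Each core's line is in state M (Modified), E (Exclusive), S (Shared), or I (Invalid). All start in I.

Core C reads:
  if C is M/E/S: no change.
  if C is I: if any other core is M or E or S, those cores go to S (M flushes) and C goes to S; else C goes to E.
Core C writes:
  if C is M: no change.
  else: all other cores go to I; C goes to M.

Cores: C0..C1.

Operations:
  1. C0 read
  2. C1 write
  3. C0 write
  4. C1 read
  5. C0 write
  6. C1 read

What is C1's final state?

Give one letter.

Op 1: C0 read [C0 read from I: no other sharers -> C0=E (exclusive)] -> [E,I]
Op 2: C1 write [C1 write: invalidate ['C0=E'] -> C1=M] -> [I,M]
Op 3: C0 write [C0 write: invalidate ['C1=M'] -> C0=M] -> [M,I]
Op 4: C1 read [C1 read from I: others=['C0=M'] -> C1=S, others downsized to S] -> [S,S]
Op 5: C0 write [C0 write: invalidate ['C1=S'] -> C0=M] -> [M,I]
Op 6: C1 read [C1 read from I: others=['C0=M'] -> C1=S, others downsized to S] -> [S,S]

Answer: S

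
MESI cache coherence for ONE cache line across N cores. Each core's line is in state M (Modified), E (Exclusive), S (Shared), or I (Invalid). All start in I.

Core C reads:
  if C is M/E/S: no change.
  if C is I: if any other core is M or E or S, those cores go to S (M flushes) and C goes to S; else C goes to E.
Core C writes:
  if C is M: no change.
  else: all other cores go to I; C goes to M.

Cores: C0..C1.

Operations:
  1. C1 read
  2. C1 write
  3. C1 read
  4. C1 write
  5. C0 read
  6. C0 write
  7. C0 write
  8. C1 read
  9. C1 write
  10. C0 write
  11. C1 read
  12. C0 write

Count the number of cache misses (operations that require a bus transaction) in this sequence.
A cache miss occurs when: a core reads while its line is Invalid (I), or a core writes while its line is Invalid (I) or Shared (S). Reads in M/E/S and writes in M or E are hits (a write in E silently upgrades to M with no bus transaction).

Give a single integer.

Answer: 8

Derivation:
Op 1: C1 read [C1 read from I: no other sharers -> C1=E (exclusive)] -> [I,E] [MISS #1: read from I]
Op 2: C1 write [C1 write: invalidate none -> C1=M] -> [I,M] [hit: write from E is a silent E->M upgrade, no bus transaction]
Op 3: C1 read [C1 read: already in M, no change] -> [I,M] [hit: read from M]
Op 4: C1 write [C1 write: already M (modified), no change] -> [I,M] [hit: write from M]
Op 5: C0 read [C0 read from I: others=['C1=M'] -> C0=S, others downsized to S] -> [S,S] [MISS #2: read from I]
Op 6: C0 write [C0 write: invalidate ['C1=S'] -> C0=M] -> [M,I] [MISS #3: write from S]
Op 7: C0 write [C0 write: already M (modified), no change] -> [M,I] [hit: write from M]
Op 8: C1 read [C1 read from I: others=['C0=M'] -> C1=S, others downsized to S] -> [S,S] [MISS #4: read from I]
Op 9: C1 write [C1 write: invalidate ['C0=S'] -> C1=M] -> [I,M] [MISS #5: write from S]
Op 10: C0 write [C0 write: invalidate ['C1=M'] -> C0=M] -> [M,I] [MISS #6: write from I]
Op 11: C1 read [C1 read from I: others=['C0=M'] -> C1=S, others downsized to S] -> [S,S] [MISS #7: read from I]
Op 12: C0 write [C0 write: invalidate ['C1=S'] -> C0=M] -> [M,I] [MISS #8: write from S]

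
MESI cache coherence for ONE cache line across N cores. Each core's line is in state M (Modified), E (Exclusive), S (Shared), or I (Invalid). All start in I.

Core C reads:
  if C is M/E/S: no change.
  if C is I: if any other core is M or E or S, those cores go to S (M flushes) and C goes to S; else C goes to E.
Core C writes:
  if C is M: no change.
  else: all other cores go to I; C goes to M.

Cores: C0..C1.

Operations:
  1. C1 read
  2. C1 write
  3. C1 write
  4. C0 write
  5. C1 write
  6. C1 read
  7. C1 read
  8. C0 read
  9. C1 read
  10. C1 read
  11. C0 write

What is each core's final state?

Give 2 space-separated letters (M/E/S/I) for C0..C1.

Answer: M I

Derivation:
Op 1: C1 read [C1 read from I: no other sharers -> C1=E (exclusive)] -> [I,E]
Op 2: C1 write [C1 write: invalidate none -> C1=M] -> [I,M]
Op 3: C1 write [C1 write: already M (modified), no change] -> [I,M]
Op 4: C0 write [C0 write: invalidate ['C1=M'] -> C0=M] -> [M,I]
Op 5: C1 write [C1 write: invalidate ['C0=M'] -> C1=M] -> [I,M]
Op 6: C1 read [C1 read: already in M, no change] -> [I,M]
Op 7: C1 read [C1 read: already in M, no change] -> [I,M]
Op 8: C0 read [C0 read from I: others=['C1=M'] -> C0=S, others downsized to S] -> [S,S]
Op 9: C1 read [C1 read: already in S, no change] -> [S,S]
Op 10: C1 read [C1 read: already in S, no change] -> [S,S]
Op 11: C0 write [C0 write: invalidate ['C1=S'] -> C0=M] -> [M,I]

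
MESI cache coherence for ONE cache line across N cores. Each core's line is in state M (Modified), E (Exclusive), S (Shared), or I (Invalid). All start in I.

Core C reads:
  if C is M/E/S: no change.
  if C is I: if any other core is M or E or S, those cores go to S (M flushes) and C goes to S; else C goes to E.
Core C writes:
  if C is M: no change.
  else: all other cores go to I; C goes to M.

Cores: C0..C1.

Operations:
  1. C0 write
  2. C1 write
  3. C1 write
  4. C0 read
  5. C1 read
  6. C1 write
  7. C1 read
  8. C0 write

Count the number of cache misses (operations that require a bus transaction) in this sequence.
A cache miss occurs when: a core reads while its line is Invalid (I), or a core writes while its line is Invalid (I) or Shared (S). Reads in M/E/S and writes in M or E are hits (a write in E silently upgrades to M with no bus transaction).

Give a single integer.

Op 1: C0 write [C0 write: invalidate none -> C0=M] -> [M,I] [MISS #1: write from I]
Op 2: C1 write [C1 write: invalidate ['C0=M'] -> C1=M] -> [I,M] [MISS #2: write from I]
Op 3: C1 write [C1 write: already M (modified), no change] -> [I,M] [hit: write from M]
Op 4: C0 read [C0 read from I: others=['C1=M'] -> C0=S, others downsized to S] -> [S,S] [MISS #3: read from I]
Op 5: C1 read [C1 read: already in S, no change] -> [S,S] [hit: read from S]
Op 6: C1 write [C1 write: invalidate ['C0=S'] -> C1=M] -> [I,M] [MISS #4: write from S]
Op 7: C1 read [C1 read: already in M, no change] -> [I,M] [hit: read from M]
Op 8: C0 write [C0 write: invalidate ['C1=M'] -> C0=M] -> [M,I] [MISS #5: write from I]

Answer: 5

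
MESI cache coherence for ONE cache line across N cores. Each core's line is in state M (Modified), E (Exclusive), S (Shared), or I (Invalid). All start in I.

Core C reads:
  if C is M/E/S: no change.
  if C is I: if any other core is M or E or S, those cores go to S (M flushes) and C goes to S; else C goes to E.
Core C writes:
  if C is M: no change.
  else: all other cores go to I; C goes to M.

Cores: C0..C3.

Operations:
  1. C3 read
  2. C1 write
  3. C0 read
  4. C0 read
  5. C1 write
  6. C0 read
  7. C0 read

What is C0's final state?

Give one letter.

Op 1: C3 read [C3 read from I: no other sharers -> C3=E (exclusive)] -> [I,I,I,E]
Op 2: C1 write [C1 write: invalidate ['C3=E'] -> C1=M] -> [I,M,I,I]
Op 3: C0 read [C0 read from I: others=['C1=M'] -> C0=S, others downsized to S] -> [S,S,I,I]
Op 4: C0 read [C0 read: already in S, no change] -> [S,S,I,I]
Op 5: C1 write [C1 write: invalidate ['C0=S'] -> C1=M] -> [I,M,I,I]
Op 6: C0 read [C0 read from I: others=['C1=M'] -> C0=S, others downsized to S] -> [S,S,I,I]
Op 7: C0 read [C0 read: already in S, no change] -> [S,S,I,I]

Answer: S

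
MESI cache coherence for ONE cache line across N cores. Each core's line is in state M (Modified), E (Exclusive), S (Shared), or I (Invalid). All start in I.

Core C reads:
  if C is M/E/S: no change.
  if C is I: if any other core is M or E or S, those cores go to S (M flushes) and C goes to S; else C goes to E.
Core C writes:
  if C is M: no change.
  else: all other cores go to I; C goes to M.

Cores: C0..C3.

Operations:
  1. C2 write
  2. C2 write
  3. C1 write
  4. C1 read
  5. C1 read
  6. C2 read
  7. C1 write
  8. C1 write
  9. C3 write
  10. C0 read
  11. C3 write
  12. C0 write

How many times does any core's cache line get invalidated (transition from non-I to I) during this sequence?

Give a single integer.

Answer: 5

Derivation:
Op 1: C2 write [C2 write: invalidate none -> C2=M] -> [I,I,M,I] (invalidations this op: 0; running total: 0)
Op 2: C2 write [C2 write: already M (modified), no change] -> [I,I,M,I] (invalidations this op: 0; running total: 0)
Op 3: C1 write [C1 write: invalidate ['C2=M'] -> C1=M] -> [I,M,I,I] (invalidations this op: 1; running total: 1)
Op 4: C1 read [C1 read: already in M, no change] -> [I,M,I,I] (invalidations this op: 0; running total: 1)
Op 5: C1 read [C1 read: already in M, no change] -> [I,M,I,I] (invalidations this op: 0; running total: 1)
Op 6: C2 read [C2 read from I: others=['C1=M'] -> C2=S, others downsized to S] -> [I,S,S,I] (invalidations this op: 0; running total: 1)
Op 7: C1 write [C1 write: invalidate ['C2=S'] -> C1=M] -> [I,M,I,I] (invalidations this op: 1; running total: 2)
Op 8: C1 write [C1 write: already M (modified), no change] -> [I,M,I,I] (invalidations this op: 0; running total: 2)
Op 9: C3 write [C3 write: invalidate ['C1=M'] -> C3=M] -> [I,I,I,M] (invalidations this op: 1; running total: 3)
Op 10: C0 read [C0 read from I: others=['C3=M'] -> C0=S, others downsized to S] -> [S,I,I,S] (invalidations this op: 0; running total: 3)
Op 11: C3 write [C3 write: invalidate ['C0=S'] -> C3=M] -> [I,I,I,M] (invalidations this op: 1; running total: 4)
Op 12: C0 write [C0 write: invalidate ['C3=M'] -> C0=M] -> [M,I,I,I] (invalidations this op: 1; running total: 5)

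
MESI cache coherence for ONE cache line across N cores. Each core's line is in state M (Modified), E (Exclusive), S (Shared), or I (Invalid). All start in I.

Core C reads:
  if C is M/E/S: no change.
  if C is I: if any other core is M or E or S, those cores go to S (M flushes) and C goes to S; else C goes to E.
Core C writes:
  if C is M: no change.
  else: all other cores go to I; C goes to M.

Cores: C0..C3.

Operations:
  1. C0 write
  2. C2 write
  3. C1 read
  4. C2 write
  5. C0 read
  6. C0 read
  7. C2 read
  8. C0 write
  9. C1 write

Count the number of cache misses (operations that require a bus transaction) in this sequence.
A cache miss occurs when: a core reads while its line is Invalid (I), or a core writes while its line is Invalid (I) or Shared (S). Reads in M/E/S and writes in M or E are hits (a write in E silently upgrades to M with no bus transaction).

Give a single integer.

Answer: 7

Derivation:
Op 1: C0 write [C0 write: invalidate none -> C0=M] -> [M,I,I,I] [MISS #1: write from I]
Op 2: C2 write [C2 write: invalidate ['C0=M'] -> C2=M] -> [I,I,M,I] [MISS #2: write from I]
Op 3: C1 read [C1 read from I: others=['C2=M'] -> C1=S, others downsized to S] -> [I,S,S,I] [MISS #3: read from I]
Op 4: C2 write [C2 write: invalidate ['C1=S'] -> C2=M] -> [I,I,M,I] [MISS #4: write from S]
Op 5: C0 read [C0 read from I: others=['C2=M'] -> C0=S, others downsized to S] -> [S,I,S,I] [MISS #5: read from I]
Op 6: C0 read [C0 read: already in S, no change] -> [S,I,S,I] [hit: read from S]
Op 7: C2 read [C2 read: already in S, no change] -> [S,I,S,I] [hit: read from S]
Op 8: C0 write [C0 write: invalidate ['C2=S'] -> C0=M] -> [M,I,I,I] [MISS #6: write from S]
Op 9: C1 write [C1 write: invalidate ['C0=M'] -> C1=M] -> [I,M,I,I] [MISS #7: write from I]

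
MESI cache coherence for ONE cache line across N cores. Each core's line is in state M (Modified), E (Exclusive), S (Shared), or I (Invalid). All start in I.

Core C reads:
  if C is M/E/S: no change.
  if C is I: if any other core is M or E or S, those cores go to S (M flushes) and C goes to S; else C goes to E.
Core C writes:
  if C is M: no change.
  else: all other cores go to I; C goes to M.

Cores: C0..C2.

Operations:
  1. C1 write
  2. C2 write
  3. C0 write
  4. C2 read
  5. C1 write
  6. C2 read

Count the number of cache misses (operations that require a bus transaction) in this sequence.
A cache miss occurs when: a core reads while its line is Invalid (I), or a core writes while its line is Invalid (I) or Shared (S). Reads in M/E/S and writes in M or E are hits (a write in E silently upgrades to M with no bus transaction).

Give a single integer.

Answer: 6

Derivation:
Op 1: C1 write [C1 write: invalidate none -> C1=M] -> [I,M,I] [MISS #1: write from I]
Op 2: C2 write [C2 write: invalidate ['C1=M'] -> C2=M] -> [I,I,M] [MISS #2: write from I]
Op 3: C0 write [C0 write: invalidate ['C2=M'] -> C0=M] -> [M,I,I] [MISS #3: write from I]
Op 4: C2 read [C2 read from I: others=['C0=M'] -> C2=S, others downsized to S] -> [S,I,S] [MISS #4: read from I]
Op 5: C1 write [C1 write: invalidate ['C0=S', 'C2=S'] -> C1=M] -> [I,M,I] [MISS #5: write from I]
Op 6: C2 read [C2 read from I: others=['C1=M'] -> C2=S, others downsized to S] -> [I,S,S] [MISS #6: read from I]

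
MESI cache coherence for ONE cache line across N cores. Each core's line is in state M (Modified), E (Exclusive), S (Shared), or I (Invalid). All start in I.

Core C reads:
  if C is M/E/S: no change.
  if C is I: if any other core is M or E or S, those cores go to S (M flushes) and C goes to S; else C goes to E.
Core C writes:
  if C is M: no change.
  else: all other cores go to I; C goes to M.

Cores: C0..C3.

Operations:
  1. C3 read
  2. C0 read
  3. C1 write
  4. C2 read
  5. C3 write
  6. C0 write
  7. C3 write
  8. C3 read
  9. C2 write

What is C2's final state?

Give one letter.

Op 1: C3 read [C3 read from I: no other sharers -> C3=E (exclusive)] -> [I,I,I,E]
Op 2: C0 read [C0 read from I: others=['C3=E'] -> C0=S, others downsized to S] -> [S,I,I,S]
Op 3: C1 write [C1 write: invalidate ['C0=S', 'C3=S'] -> C1=M] -> [I,M,I,I]
Op 4: C2 read [C2 read from I: others=['C1=M'] -> C2=S, others downsized to S] -> [I,S,S,I]
Op 5: C3 write [C3 write: invalidate ['C1=S', 'C2=S'] -> C3=M] -> [I,I,I,M]
Op 6: C0 write [C0 write: invalidate ['C3=M'] -> C0=M] -> [M,I,I,I]
Op 7: C3 write [C3 write: invalidate ['C0=M'] -> C3=M] -> [I,I,I,M]
Op 8: C3 read [C3 read: already in M, no change] -> [I,I,I,M]
Op 9: C2 write [C2 write: invalidate ['C3=M'] -> C2=M] -> [I,I,M,I]

Answer: M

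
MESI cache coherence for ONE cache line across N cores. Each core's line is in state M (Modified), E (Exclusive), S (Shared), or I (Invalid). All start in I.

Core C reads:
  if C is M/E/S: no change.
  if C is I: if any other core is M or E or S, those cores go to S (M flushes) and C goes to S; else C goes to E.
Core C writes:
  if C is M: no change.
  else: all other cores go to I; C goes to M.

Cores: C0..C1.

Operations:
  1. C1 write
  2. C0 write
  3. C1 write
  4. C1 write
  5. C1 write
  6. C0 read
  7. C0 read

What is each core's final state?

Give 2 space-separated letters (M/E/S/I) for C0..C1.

Op 1: C1 write [C1 write: invalidate none -> C1=M] -> [I,M]
Op 2: C0 write [C0 write: invalidate ['C1=M'] -> C0=M] -> [M,I]
Op 3: C1 write [C1 write: invalidate ['C0=M'] -> C1=M] -> [I,M]
Op 4: C1 write [C1 write: already M (modified), no change] -> [I,M]
Op 5: C1 write [C1 write: already M (modified), no change] -> [I,M]
Op 6: C0 read [C0 read from I: others=['C1=M'] -> C0=S, others downsized to S] -> [S,S]
Op 7: C0 read [C0 read: already in S, no change] -> [S,S]

Answer: S S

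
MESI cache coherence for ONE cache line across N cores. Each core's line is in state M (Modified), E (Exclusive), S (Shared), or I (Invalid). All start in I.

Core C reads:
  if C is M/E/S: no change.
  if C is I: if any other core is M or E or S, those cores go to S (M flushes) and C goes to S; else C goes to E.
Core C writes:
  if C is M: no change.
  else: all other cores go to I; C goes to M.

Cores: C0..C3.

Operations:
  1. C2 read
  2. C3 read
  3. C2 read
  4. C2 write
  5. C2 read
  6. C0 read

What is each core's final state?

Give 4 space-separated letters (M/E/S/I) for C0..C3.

Op 1: C2 read [C2 read from I: no other sharers -> C2=E (exclusive)] -> [I,I,E,I]
Op 2: C3 read [C3 read from I: others=['C2=E'] -> C3=S, others downsized to S] -> [I,I,S,S]
Op 3: C2 read [C2 read: already in S, no change] -> [I,I,S,S]
Op 4: C2 write [C2 write: invalidate ['C3=S'] -> C2=M] -> [I,I,M,I]
Op 5: C2 read [C2 read: already in M, no change] -> [I,I,M,I]
Op 6: C0 read [C0 read from I: others=['C2=M'] -> C0=S, others downsized to S] -> [S,I,S,I]

Answer: S I S I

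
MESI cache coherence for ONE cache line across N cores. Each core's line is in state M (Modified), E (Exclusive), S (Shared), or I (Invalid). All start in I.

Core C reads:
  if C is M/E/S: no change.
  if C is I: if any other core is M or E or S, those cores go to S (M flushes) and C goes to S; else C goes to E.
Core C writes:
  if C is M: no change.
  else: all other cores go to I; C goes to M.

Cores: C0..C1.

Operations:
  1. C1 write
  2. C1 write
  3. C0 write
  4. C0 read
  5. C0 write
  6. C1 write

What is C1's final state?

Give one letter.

Op 1: C1 write [C1 write: invalidate none -> C1=M] -> [I,M]
Op 2: C1 write [C1 write: already M (modified), no change] -> [I,M]
Op 3: C0 write [C0 write: invalidate ['C1=M'] -> C0=M] -> [M,I]
Op 4: C0 read [C0 read: already in M, no change] -> [M,I]
Op 5: C0 write [C0 write: already M (modified), no change] -> [M,I]
Op 6: C1 write [C1 write: invalidate ['C0=M'] -> C1=M] -> [I,M]

Answer: M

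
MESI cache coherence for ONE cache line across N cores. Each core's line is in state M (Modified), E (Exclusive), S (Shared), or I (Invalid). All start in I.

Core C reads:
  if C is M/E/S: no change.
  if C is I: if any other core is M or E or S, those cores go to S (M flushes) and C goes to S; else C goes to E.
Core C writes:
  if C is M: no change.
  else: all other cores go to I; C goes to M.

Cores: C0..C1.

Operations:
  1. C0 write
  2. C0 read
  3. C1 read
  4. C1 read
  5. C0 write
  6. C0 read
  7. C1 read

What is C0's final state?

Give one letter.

Op 1: C0 write [C0 write: invalidate none -> C0=M] -> [M,I]
Op 2: C0 read [C0 read: already in M, no change] -> [M,I]
Op 3: C1 read [C1 read from I: others=['C0=M'] -> C1=S, others downsized to S] -> [S,S]
Op 4: C1 read [C1 read: already in S, no change] -> [S,S]
Op 5: C0 write [C0 write: invalidate ['C1=S'] -> C0=M] -> [M,I]
Op 6: C0 read [C0 read: already in M, no change] -> [M,I]
Op 7: C1 read [C1 read from I: others=['C0=M'] -> C1=S, others downsized to S] -> [S,S]

Answer: S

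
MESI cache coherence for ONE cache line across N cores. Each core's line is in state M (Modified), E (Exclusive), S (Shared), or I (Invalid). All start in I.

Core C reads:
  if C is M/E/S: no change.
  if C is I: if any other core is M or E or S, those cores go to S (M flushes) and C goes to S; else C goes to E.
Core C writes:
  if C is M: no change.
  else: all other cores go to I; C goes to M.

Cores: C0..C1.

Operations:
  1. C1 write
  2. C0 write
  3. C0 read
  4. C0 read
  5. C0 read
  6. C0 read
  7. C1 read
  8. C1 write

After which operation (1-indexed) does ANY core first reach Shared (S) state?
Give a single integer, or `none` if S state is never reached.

Answer: 7

Derivation:
Op 1: C1 write [C1 write: invalidate none -> C1=M] -> [I,M]
Op 2: C0 write [C0 write: invalidate ['C1=M'] -> C0=M] -> [M,I]
Op 3: C0 read [C0 read: already in M, no change] -> [M,I]
Op 4: C0 read [C0 read: already in M, no change] -> [M,I]
Op 5: C0 read [C0 read: already in M, no change] -> [M,I]
Op 6: C0 read [C0 read: already in M, no change] -> [M,I]
Op 7: C1 read [C1 read from I: others=['C0=M'] -> C1=S, others downsized to S] -> [S,S]
  -> First S state at op 7; remaining ops need not be traced.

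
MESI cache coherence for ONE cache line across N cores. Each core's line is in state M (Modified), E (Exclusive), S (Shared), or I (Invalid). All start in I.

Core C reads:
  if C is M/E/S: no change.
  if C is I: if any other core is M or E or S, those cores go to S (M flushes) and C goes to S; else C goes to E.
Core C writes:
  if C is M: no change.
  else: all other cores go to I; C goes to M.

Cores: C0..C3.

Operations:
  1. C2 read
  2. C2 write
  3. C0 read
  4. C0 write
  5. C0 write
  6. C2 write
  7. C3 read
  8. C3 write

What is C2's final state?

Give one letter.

Op 1: C2 read [C2 read from I: no other sharers -> C2=E (exclusive)] -> [I,I,E,I]
Op 2: C2 write [C2 write: invalidate none -> C2=M] -> [I,I,M,I]
Op 3: C0 read [C0 read from I: others=['C2=M'] -> C0=S, others downsized to S] -> [S,I,S,I]
Op 4: C0 write [C0 write: invalidate ['C2=S'] -> C0=M] -> [M,I,I,I]
Op 5: C0 write [C0 write: already M (modified), no change] -> [M,I,I,I]
Op 6: C2 write [C2 write: invalidate ['C0=M'] -> C2=M] -> [I,I,M,I]
Op 7: C3 read [C3 read from I: others=['C2=M'] -> C3=S, others downsized to S] -> [I,I,S,S]
Op 8: C3 write [C3 write: invalidate ['C2=S'] -> C3=M] -> [I,I,I,M]

Answer: I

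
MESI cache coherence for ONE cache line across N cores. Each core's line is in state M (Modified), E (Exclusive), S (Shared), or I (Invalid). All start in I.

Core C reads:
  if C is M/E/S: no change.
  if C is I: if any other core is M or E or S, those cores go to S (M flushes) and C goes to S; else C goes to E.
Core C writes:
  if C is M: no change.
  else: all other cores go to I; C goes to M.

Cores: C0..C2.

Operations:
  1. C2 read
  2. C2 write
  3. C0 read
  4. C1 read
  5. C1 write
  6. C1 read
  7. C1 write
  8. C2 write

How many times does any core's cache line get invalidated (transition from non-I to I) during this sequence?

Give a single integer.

Answer: 3

Derivation:
Op 1: C2 read [C2 read from I: no other sharers -> C2=E (exclusive)] -> [I,I,E] (invalidations this op: 0; running total: 0)
Op 2: C2 write [C2 write: invalidate none -> C2=M] -> [I,I,M] (invalidations this op: 0; running total: 0)
Op 3: C0 read [C0 read from I: others=['C2=M'] -> C0=S, others downsized to S] -> [S,I,S] (invalidations this op: 0; running total: 0)
Op 4: C1 read [C1 read from I: others=['C0=S', 'C2=S'] -> C1=S, others downsized to S] -> [S,S,S] (invalidations this op: 0; running total: 0)
Op 5: C1 write [C1 write: invalidate ['C0=S', 'C2=S'] -> C1=M] -> [I,M,I] (invalidations this op: 2; running total: 2)
Op 6: C1 read [C1 read: already in M, no change] -> [I,M,I] (invalidations this op: 0; running total: 2)
Op 7: C1 write [C1 write: already M (modified), no change] -> [I,M,I] (invalidations this op: 0; running total: 2)
Op 8: C2 write [C2 write: invalidate ['C1=M'] -> C2=M] -> [I,I,M] (invalidations this op: 1; running total: 3)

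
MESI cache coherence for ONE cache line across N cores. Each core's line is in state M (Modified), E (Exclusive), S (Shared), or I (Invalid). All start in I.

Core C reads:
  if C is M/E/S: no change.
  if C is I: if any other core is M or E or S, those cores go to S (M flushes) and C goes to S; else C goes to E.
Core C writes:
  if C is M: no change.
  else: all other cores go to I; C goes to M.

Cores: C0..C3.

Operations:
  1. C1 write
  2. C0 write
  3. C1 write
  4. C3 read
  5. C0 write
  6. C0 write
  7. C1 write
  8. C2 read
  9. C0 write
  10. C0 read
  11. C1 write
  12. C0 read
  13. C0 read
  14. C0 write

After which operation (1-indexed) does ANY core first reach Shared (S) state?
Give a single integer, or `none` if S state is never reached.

Op 1: C1 write [C1 write: invalidate none -> C1=M] -> [I,M,I,I]
Op 2: C0 write [C0 write: invalidate ['C1=M'] -> C0=M] -> [M,I,I,I]
Op 3: C1 write [C1 write: invalidate ['C0=M'] -> C1=M] -> [I,M,I,I]
Op 4: C3 read [C3 read from I: others=['C1=M'] -> C3=S, others downsized to S] -> [I,S,I,S]
  -> First S state at op 4; remaining ops need not be traced.

Answer: 4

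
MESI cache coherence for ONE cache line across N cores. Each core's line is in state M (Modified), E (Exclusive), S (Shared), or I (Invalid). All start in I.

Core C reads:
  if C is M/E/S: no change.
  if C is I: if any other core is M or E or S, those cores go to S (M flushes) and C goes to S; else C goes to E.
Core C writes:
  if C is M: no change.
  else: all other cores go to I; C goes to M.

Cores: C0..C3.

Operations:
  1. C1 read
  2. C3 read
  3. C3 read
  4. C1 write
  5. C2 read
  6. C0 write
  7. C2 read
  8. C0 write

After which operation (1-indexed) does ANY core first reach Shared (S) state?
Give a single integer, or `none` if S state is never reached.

Answer: 2

Derivation:
Op 1: C1 read [C1 read from I: no other sharers -> C1=E (exclusive)] -> [I,E,I,I]
Op 2: C3 read [C3 read from I: others=['C1=E'] -> C3=S, others downsized to S] -> [I,S,I,S]
  -> First S state at op 2; remaining ops need not be traced.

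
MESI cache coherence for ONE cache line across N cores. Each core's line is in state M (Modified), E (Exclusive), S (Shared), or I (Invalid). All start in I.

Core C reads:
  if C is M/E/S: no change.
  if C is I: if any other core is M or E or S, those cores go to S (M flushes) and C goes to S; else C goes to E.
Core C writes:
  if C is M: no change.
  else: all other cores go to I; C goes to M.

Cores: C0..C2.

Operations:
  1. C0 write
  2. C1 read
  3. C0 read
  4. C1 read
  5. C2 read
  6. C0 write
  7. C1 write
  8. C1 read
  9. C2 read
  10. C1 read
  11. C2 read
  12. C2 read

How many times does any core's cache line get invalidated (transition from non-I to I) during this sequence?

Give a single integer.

Op 1: C0 write [C0 write: invalidate none -> C0=M] -> [M,I,I] (invalidations this op: 0; running total: 0)
Op 2: C1 read [C1 read from I: others=['C0=M'] -> C1=S, others downsized to S] -> [S,S,I] (invalidations this op: 0; running total: 0)
Op 3: C0 read [C0 read: already in S, no change] -> [S,S,I] (invalidations this op: 0; running total: 0)
Op 4: C1 read [C1 read: already in S, no change] -> [S,S,I] (invalidations this op: 0; running total: 0)
Op 5: C2 read [C2 read from I: others=['C0=S', 'C1=S'] -> C2=S, others downsized to S] -> [S,S,S] (invalidations this op: 0; running total: 0)
Op 6: C0 write [C0 write: invalidate ['C1=S', 'C2=S'] -> C0=M] -> [M,I,I] (invalidations this op: 2; running total: 2)
Op 7: C1 write [C1 write: invalidate ['C0=M'] -> C1=M] -> [I,M,I] (invalidations this op: 1; running total: 3)
Op 8: C1 read [C1 read: already in M, no change] -> [I,M,I] (invalidations this op: 0; running total: 3)
Op 9: C2 read [C2 read from I: others=['C1=M'] -> C2=S, others downsized to S] -> [I,S,S] (invalidations this op: 0; running total: 3)
Op 10: C1 read [C1 read: already in S, no change] -> [I,S,S] (invalidations this op: 0; running total: 3)
Op 11: C2 read [C2 read: already in S, no change] -> [I,S,S] (invalidations this op: 0; running total: 3)
Op 12: C2 read [C2 read: already in S, no change] -> [I,S,S] (invalidations this op: 0; running total: 3)

Answer: 3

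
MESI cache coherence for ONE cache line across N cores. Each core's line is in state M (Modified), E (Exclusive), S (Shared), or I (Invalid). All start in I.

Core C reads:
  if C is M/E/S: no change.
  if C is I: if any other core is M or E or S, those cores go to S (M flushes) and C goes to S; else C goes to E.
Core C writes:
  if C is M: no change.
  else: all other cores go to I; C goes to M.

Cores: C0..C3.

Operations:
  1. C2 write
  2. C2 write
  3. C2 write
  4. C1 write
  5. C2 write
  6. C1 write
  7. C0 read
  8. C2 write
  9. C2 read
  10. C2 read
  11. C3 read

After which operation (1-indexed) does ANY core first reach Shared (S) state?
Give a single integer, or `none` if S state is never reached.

Op 1: C2 write [C2 write: invalidate none -> C2=M] -> [I,I,M,I]
Op 2: C2 write [C2 write: already M (modified), no change] -> [I,I,M,I]
Op 3: C2 write [C2 write: already M (modified), no change] -> [I,I,M,I]
Op 4: C1 write [C1 write: invalidate ['C2=M'] -> C1=M] -> [I,M,I,I]
Op 5: C2 write [C2 write: invalidate ['C1=M'] -> C2=M] -> [I,I,M,I]
Op 6: C1 write [C1 write: invalidate ['C2=M'] -> C1=M] -> [I,M,I,I]
Op 7: C0 read [C0 read from I: others=['C1=M'] -> C0=S, others downsized to S] -> [S,S,I,I]
  -> First S state at op 7; remaining ops need not be traced.

Answer: 7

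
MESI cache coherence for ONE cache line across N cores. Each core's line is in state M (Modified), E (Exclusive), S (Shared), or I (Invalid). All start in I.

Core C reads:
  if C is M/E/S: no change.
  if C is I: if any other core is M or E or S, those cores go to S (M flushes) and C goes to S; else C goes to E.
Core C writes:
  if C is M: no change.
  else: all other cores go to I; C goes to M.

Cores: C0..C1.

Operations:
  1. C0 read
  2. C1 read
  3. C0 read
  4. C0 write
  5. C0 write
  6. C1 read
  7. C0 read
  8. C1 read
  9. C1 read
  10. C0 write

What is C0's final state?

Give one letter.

Answer: M

Derivation:
Op 1: C0 read [C0 read from I: no other sharers -> C0=E (exclusive)] -> [E,I]
Op 2: C1 read [C1 read from I: others=['C0=E'] -> C1=S, others downsized to S] -> [S,S]
Op 3: C0 read [C0 read: already in S, no change] -> [S,S]
Op 4: C0 write [C0 write: invalidate ['C1=S'] -> C0=M] -> [M,I]
Op 5: C0 write [C0 write: already M (modified), no change] -> [M,I]
Op 6: C1 read [C1 read from I: others=['C0=M'] -> C1=S, others downsized to S] -> [S,S]
Op 7: C0 read [C0 read: already in S, no change] -> [S,S]
Op 8: C1 read [C1 read: already in S, no change] -> [S,S]
Op 9: C1 read [C1 read: already in S, no change] -> [S,S]
Op 10: C0 write [C0 write: invalidate ['C1=S'] -> C0=M] -> [M,I]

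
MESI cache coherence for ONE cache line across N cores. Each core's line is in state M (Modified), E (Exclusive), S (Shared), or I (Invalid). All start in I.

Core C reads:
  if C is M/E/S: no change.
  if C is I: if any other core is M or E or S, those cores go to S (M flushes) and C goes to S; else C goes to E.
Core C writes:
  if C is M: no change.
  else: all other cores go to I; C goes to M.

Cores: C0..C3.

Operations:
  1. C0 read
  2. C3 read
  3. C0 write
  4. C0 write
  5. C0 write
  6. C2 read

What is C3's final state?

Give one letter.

Answer: I

Derivation:
Op 1: C0 read [C0 read from I: no other sharers -> C0=E (exclusive)] -> [E,I,I,I]
Op 2: C3 read [C3 read from I: others=['C0=E'] -> C3=S, others downsized to S] -> [S,I,I,S]
Op 3: C0 write [C0 write: invalidate ['C3=S'] -> C0=M] -> [M,I,I,I]
Op 4: C0 write [C0 write: already M (modified), no change] -> [M,I,I,I]
Op 5: C0 write [C0 write: already M (modified), no change] -> [M,I,I,I]
Op 6: C2 read [C2 read from I: others=['C0=M'] -> C2=S, others downsized to S] -> [S,I,S,I]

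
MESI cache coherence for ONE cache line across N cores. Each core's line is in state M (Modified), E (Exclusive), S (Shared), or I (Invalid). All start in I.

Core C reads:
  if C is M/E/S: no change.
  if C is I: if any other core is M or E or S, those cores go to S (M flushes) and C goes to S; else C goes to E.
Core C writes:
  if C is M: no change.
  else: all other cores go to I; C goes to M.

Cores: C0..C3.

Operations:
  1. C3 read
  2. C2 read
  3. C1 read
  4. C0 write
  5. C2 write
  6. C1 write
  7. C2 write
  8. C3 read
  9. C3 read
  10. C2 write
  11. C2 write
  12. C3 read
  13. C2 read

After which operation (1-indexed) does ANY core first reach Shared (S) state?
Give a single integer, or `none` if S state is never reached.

Op 1: C3 read [C3 read from I: no other sharers -> C3=E (exclusive)] -> [I,I,I,E]
Op 2: C2 read [C2 read from I: others=['C3=E'] -> C2=S, others downsized to S] -> [I,I,S,S]
  -> First S state at op 2; remaining ops need not be traced.

Answer: 2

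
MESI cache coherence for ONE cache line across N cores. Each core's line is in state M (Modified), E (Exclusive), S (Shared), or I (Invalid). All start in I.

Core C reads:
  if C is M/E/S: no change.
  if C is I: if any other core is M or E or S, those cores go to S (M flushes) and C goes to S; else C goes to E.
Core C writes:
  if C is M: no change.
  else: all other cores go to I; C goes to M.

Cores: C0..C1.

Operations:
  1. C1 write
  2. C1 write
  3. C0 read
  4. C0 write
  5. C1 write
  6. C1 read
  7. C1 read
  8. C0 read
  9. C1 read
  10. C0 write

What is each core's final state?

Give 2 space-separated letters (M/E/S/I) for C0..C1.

Answer: M I

Derivation:
Op 1: C1 write [C1 write: invalidate none -> C1=M] -> [I,M]
Op 2: C1 write [C1 write: already M (modified), no change] -> [I,M]
Op 3: C0 read [C0 read from I: others=['C1=M'] -> C0=S, others downsized to S] -> [S,S]
Op 4: C0 write [C0 write: invalidate ['C1=S'] -> C0=M] -> [M,I]
Op 5: C1 write [C1 write: invalidate ['C0=M'] -> C1=M] -> [I,M]
Op 6: C1 read [C1 read: already in M, no change] -> [I,M]
Op 7: C1 read [C1 read: already in M, no change] -> [I,M]
Op 8: C0 read [C0 read from I: others=['C1=M'] -> C0=S, others downsized to S] -> [S,S]
Op 9: C1 read [C1 read: already in S, no change] -> [S,S]
Op 10: C0 write [C0 write: invalidate ['C1=S'] -> C0=M] -> [M,I]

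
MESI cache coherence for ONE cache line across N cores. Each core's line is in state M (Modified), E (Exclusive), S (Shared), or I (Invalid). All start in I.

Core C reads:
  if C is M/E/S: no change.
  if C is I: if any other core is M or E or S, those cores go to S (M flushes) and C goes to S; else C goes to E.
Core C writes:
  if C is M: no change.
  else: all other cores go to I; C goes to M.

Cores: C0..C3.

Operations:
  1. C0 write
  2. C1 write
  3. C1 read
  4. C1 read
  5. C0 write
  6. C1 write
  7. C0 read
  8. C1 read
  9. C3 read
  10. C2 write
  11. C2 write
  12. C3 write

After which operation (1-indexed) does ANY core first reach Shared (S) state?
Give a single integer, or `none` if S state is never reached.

Op 1: C0 write [C0 write: invalidate none -> C0=M] -> [M,I,I,I]
Op 2: C1 write [C1 write: invalidate ['C0=M'] -> C1=M] -> [I,M,I,I]
Op 3: C1 read [C1 read: already in M, no change] -> [I,M,I,I]
Op 4: C1 read [C1 read: already in M, no change] -> [I,M,I,I]
Op 5: C0 write [C0 write: invalidate ['C1=M'] -> C0=M] -> [M,I,I,I]
Op 6: C1 write [C1 write: invalidate ['C0=M'] -> C1=M] -> [I,M,I,I]
Op 7: C0 read [C0 read from I: others=['C1=M'] -> C0=S, others downsized to S] -> [S,S,I,I]
  -> First S state at op 7; remaining ops need not be traced.

Answer: 7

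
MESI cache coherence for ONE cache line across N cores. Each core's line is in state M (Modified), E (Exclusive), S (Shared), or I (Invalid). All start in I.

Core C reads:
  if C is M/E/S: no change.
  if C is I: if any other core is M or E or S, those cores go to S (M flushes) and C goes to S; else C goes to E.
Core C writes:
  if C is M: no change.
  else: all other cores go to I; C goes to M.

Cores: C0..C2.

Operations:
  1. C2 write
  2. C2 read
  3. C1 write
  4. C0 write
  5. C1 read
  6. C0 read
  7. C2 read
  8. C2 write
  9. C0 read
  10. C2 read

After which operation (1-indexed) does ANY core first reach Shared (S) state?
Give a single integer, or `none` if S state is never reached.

Answer: 5

Derivation:
Op 1: C2 write [C2 write: invalidate none -> C2=M] -> [I,I,M]
Op 2: C2 read [C2 read: already in M, no change] -> [I,I,M]
Op 3: C1 write [C1 write: invalidate ['C2=M'] -> C1=M] -> [I,M,I]
Op 4: C0 write [C0 write: invalidate ['C1=M'] -> C0=M] -> [M,I,I]
Op 5: C1 read [C1 read from I: others=['C0=M'] -> C1=S, others downsized to S] -> [S,S,I]
  -> First S state at op 5; remaining ops need not be traced.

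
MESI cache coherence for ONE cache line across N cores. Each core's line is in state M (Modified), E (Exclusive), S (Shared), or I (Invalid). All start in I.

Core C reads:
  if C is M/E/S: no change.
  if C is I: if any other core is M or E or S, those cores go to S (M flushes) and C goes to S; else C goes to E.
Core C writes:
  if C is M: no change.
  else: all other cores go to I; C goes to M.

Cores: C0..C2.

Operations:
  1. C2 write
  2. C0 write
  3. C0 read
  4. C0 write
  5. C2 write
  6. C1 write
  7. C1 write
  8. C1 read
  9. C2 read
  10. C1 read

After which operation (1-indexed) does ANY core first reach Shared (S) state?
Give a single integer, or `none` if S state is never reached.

Op 1: C2 write [C2 write: invalidate none -> C2=M] -> [I,I,M]
Op 2: C0 write [C0 write: invalidate ['C2=M'] -> C0=M] -> [M,I,I]
Op 3: C0 read [C0 read: already in M, no change] -> [M,I,I]
Op 4: C0 write [C0 write: already M (modified), no change] -> [M,I,I]
Op 5: C2 write [C2 write: invalidate ['C0=M'] -> C2=M] -> [I,I,M]
Op 6: C1 write [C1 write: invalidate ['C2=M'] -> C1=M] -> [I,M,I]
Op 7: C1 write [C1 write: already M (modified), no change] -> [I,M,I]
Op 8: C1 read [C1 read: already in M, no change] -> [I,M,I]
Op 9: C2 read [C2 read from I: others=['C1=M'] -> C2=S, others downsized to S] -> [I,S,S]
  -> First S state at op 9; remaining ops need not be traced.

Answer: 9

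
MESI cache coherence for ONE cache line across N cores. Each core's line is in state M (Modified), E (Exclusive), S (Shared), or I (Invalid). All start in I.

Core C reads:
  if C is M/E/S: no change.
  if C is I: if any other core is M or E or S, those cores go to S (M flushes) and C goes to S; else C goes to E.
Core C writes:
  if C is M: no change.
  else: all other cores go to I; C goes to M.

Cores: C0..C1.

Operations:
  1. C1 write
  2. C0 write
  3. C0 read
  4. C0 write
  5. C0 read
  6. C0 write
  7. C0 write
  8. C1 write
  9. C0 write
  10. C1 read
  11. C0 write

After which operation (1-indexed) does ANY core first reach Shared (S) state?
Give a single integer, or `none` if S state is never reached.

Answer: 10

Derivation:
Op 1: C1 write [C1 write: invalidate none -> C1=M] -> [I,M]
Op 2: C0 write [C0 write: invalidate ['C1=M'] -> C0=M] -> [M,I]
Op 3: C0 read [C0 read: already in M, no change] -> [M,I]
Op 4: C0 write [C0 write: already M (modified), no change] -> [M,I]
Op 5: C0 read [C0 read: already in M, no change] -> [M,I]
Op 6: C0 write [C0 write: already M (modified), no change] -> [M,I]
Op 7: C0 write [C0 write: already M (modified), no change] -> [M,I]
Op 8: C1 write [C1 write: invalidate ['C0=M'] -> C1=M] -> [I,M]
Op 9: C0 write [C0 write: invalidate ['C1=M'] -> C0=M] -> [M,I]
Op 10: C1 read [C1 read from I: others=['C0=M'] -> C1=S, others downsized to S] -> [S,S]
  -> First S state at op 10; remaining ops need not be traced.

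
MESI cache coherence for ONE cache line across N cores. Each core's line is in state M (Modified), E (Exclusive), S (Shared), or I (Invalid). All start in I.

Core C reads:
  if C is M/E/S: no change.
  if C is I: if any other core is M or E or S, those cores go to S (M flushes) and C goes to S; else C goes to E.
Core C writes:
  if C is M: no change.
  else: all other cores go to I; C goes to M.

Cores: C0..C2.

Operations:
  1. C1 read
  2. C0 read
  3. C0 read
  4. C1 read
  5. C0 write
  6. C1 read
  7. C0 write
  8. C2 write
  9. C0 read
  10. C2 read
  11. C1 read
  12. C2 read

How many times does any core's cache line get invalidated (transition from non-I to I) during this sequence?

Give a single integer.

Answer: 3

Derivation:
Op 1: C1 read [C1 read from I: no other sharers -> C1=E (exclusive)] -> [I,E,I] (invalidations this op: 0; running total: 0)
Op 2: C0 read [C0 read from I: others=['C1=E'] -> C0=S, others downsized to S] -> [S,S,I] (invalidations this op: 0; running total: 0)
Op 3: C0 read [C0 read: already in S, no change] -> [S,S,I] (invalidations this op: 0; running total: 0)
Op 4: C1 read [C1 read: already in S, no change] -> [S,S,I] (invalidations this op: 0; running total: 0)
Op 5: C0 write [C0 write: invalidate ['C1=S'] -> C0=M] -> [M,I,I] (invalidations this op: 1; running total: 1)
Op 6: C1 read [C1 read from I: others=['C0=M'] -> C1=S, others downsized to S] -> [S,S,I] (invalidations this op: 0; running total: 1)
Op 7: C0 write [C0 write: invalidate ['C1=S'] -> C0=M] -> [M,I,I] (invalidations this op: 1; running total: 2)
Op 8: C2 write [C2 write: invalidate ['C0=M'] -> C2=M] -> [I,I,M] (invalidations this op: 1; running total: 3)
Op 9: C0 read [C0 read from I: others=['C2=M'] -> C0=S, others downsized to S] -> [S,I,S] (invalidations this op: 0; running total: 3)
Op 10: C2 read [C2 read: already in S, no change] -> [S,I,S] (invalidations this op: 0; running total: 3)
Op 11: C1 read [C1 read from I: others=['C0=S', 'C2=S'] -> C1=S, others downsized to S] -> [S,S,S] (invalidations this op: 0; running total: 3)
Op 12: C2 read [C2 read: already in S, no change] -> [S,S,S] (invalidations this op: 0; running total: 3)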